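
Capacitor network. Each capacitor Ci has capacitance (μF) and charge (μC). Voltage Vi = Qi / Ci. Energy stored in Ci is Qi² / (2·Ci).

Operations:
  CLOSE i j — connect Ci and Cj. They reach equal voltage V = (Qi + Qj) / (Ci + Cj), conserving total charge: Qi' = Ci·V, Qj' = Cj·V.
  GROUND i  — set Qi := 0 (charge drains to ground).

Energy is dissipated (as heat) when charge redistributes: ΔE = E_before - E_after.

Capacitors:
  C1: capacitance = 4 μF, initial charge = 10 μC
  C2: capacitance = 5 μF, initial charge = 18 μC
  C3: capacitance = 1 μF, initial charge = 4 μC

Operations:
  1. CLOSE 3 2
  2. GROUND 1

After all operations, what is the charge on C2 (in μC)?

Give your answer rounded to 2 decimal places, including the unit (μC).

Answer: 18.33 μC

Derivation:
Initial: C1(4μF, Q=10μC, V=2.50V), C2(5μF, Q=18μC, V=3.60V), C3(1μF, Q=4μC, V=4.00V)
Op 1: CLOSE 3-2: Q_total=22.00, C_total=6.00, V=3.67; Q3=3.67, Q2=18.33; dissipated=0.067
Op 2: GROUND 1: Q1=0; energy lost=12.500
Final charges: Q1=0.00, Q2=18.33, Q3=3.67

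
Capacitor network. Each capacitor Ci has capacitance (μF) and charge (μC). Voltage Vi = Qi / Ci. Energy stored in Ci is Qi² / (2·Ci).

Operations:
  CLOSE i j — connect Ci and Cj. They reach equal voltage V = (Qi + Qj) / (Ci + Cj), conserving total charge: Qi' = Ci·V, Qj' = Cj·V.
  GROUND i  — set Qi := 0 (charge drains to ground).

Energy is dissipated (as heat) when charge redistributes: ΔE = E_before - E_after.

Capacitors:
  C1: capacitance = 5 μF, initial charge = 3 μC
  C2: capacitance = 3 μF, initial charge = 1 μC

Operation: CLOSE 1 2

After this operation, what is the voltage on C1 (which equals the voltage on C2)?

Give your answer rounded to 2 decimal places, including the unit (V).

Answer: 0.50 V

Derivation:
Initial: C1(5μF, Q=3μC, V=0.60V), C2(3μF, Q=1μC, V=0.33V)
Op 1: CLOSE 1-2: Q_total=4.00, C_total=8.00, V=0.50; Q1=2.50, Q2=1.50; dissipated=0.067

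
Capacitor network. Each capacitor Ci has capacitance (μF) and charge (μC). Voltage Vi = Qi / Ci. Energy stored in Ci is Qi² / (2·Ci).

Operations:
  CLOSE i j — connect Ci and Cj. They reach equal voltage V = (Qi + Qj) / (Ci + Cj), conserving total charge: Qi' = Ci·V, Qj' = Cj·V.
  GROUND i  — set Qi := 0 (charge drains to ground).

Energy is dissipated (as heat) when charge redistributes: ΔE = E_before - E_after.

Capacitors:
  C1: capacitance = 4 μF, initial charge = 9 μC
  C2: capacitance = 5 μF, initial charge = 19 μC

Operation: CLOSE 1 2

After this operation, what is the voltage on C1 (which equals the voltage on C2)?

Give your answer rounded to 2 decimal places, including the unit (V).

Answer: 3.11 V

Derivation:
Initial: C1(4μF, Q=9μC, V=2.25V), C2(5μF, Q=19μC, V=3.80V)
Op 1: CLOSE 1-2: Q_total=28.00, C_total=9.00, V=3.11; Q1=12.44, Q2=15.56; dissipated=2.669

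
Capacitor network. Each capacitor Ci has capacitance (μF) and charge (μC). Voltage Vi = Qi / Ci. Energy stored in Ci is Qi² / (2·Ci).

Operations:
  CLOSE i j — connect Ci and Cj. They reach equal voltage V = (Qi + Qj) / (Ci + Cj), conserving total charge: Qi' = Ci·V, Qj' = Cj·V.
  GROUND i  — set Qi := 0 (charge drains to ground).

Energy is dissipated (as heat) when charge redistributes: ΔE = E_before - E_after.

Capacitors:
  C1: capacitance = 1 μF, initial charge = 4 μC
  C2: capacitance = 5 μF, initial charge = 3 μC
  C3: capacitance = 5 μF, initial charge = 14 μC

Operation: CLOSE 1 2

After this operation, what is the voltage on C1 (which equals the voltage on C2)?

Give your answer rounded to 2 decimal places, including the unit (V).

Answer: 1.17 V

Derivation:
Initial: C1(1μF, Q=4μC, V=4.00V), C2(5μF, Q=3μC, V=0.60V), C3(5μF, Q=14μC, V=2.80V)
Op 1: CLOSE 1-2: Q_total=7.00, C_total=6.00, V=1.17; Q1=1.17, Q2=5.83; dissipated=4.817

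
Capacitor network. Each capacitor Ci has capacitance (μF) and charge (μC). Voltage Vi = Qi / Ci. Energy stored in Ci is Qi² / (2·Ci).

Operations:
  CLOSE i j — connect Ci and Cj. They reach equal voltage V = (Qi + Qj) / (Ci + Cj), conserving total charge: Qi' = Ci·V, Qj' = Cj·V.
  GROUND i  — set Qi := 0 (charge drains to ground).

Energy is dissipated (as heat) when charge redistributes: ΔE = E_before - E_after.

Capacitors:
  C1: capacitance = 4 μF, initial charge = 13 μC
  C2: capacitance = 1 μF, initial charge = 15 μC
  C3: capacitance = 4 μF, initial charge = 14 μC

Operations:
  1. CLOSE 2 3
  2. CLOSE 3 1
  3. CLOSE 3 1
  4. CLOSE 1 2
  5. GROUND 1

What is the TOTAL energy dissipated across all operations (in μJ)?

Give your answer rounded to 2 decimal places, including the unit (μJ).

Initial: C1(4μF, Q=13μC, V=3.25V), C2(1μF, Q=15μC, V=15.00V), C3(4μF, Q=14μC, V=3.50V)
Op 1: CLOSE 2-3: Q_total=29.00, C_total=5.00, V=5.80; Q2=5.80, Q3=23.20; dissipated=52.900
Op 2: CLOSE 3-1: Q_total=36.20, C_total=8.00, V=4.53; Q3=18.10, Q1=18.10; dissipated=6.503
Op 3: CLOSE 3-1: Q_total=36.20, C_total=8.00, V=4.53; Q3=18.10, Q1=18.10; dissipated=0.000
Op 4: CLOSE 1-2: Q_total=23.90, C_total=5.00, V=4.78; Q1=19.12, Q2=4.78; dissipated=0.650
Op 5: GROUND 1: Q1=0; energy lost=45.697
Total dissipated: 105.750 μJ

Answer: 105.75 μJ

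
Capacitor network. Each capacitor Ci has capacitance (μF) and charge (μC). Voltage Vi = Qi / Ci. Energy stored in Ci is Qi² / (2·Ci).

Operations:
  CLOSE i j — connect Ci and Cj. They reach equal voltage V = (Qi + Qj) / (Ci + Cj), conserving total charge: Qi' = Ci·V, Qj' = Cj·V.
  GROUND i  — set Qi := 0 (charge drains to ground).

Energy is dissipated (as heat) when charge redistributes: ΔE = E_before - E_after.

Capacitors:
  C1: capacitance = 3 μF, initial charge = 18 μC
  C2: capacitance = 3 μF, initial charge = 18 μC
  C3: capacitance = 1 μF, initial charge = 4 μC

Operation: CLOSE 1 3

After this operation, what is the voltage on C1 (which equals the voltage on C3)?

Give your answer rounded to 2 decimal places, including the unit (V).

Initial: C1(3μF, Q=18μC, V=6.00V), C2(3μF, Q=18μC, V=6.00V), C3(1μF, Q=4μC, V=4.00V)
Op 1: CLOSE 1-3: Q_total=22.00, C_total=4.00, V=5.50; Q1=16.50, Q3=5.50; dissipated=1.500

Answer: 5.50 V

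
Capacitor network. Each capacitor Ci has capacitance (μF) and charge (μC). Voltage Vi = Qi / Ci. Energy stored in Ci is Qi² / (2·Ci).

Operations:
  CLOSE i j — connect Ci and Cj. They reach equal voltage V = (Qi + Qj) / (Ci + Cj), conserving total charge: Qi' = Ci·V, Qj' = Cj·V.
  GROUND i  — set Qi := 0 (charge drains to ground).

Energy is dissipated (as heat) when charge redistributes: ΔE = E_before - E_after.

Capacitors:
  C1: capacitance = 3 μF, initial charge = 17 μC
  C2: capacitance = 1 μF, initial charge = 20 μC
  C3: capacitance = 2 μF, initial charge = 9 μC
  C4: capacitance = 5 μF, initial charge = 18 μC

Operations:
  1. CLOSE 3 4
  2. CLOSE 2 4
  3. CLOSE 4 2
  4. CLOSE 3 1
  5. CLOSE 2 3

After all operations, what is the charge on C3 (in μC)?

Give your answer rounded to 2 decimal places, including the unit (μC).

Initial: C1(3μF, Q=17μC, V=5.67V), C2(1μF, Q=20μC, V=20.00V), C3(2μF, Q=9μC, V=4.50V), C4(5μF, Q=18μC, V=3.60V)
Op 1: CLOSE 3-4: Q_total=27.00, C_total=7.00, V=3.86; Q3=7.71, Q4=19.29; dissipated=0.579
Op 2: CLOSE 2-4: Q_total=39.29, C_total=6.00, V=6.55; Q2=6.55, Q4=32.74; dissipated=108.580
Op 3: CLOSE 4-2: Q_total=39.29, C_total=6.00, V=6.55; Q4=32.74, Q2=6.55; dissipated=0.000
Op 4: CLOSE 3-1: Q_total=24.71, C_total=5.00, V=4.94; Q3=9.89, Q1=14.83; dissipated=1.965
Op 5: CLOSE 2-3: Q_total=16.43, C_total=3.00, V=5.48; Q2=5.48, Q3=10.96; dissipated=0.858
Final charges: Q1=14.83, Q2=5.48, Q3=10.96, Q4=32.74

Answer: 10.96 μC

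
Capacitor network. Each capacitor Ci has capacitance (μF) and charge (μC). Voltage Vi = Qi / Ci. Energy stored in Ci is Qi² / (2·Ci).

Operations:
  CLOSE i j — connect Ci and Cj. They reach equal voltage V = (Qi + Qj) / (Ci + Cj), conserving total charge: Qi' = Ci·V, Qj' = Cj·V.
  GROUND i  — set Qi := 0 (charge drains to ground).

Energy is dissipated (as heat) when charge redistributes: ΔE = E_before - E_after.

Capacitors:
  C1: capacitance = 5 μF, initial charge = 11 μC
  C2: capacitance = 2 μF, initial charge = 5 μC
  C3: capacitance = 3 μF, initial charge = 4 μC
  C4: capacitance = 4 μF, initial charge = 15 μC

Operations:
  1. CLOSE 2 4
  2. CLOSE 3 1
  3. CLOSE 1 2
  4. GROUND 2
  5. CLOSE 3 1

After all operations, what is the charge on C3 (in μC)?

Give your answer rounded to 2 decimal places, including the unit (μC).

Initial: C1(5μF, Q=11μC, V=2.20V), C2(2μF, Q=5μC, V=2.50V), C3(3μF, Q=4μC, V=1.33V), C4(4μF, Q=15μC, V=3.75V)
Op 1: CLOSE 2-4: Q_total=20.00, C_total=6.00, V=3.33; Q2=6.67, Q4=13.33; dissipated=1.042
Op 2: CLOSE 3-1: Q_total=15.00, C_total=8.00, V=1.88; Q3=5.62, Q1=9.38; dissipated=0.704
Op 3: CLOSE 1-2: Q_total=16.04, C_total=7.00, V=2.29; Q1=11.46, Q2=4.58; dissipated=1.519
Op 4: GROUND 2: Q2=0; energy lost=5.252
Op 5: CLOSE 3-1: Q_total=17.08, C_total=8.00, V=2.14; Q3=6.41, Q1=10.68; dissipated=0.163
Final charges: Q1=10.68, Q2=0.00, Q3=6.41, Q4=13.33

Answer: 6.41 μC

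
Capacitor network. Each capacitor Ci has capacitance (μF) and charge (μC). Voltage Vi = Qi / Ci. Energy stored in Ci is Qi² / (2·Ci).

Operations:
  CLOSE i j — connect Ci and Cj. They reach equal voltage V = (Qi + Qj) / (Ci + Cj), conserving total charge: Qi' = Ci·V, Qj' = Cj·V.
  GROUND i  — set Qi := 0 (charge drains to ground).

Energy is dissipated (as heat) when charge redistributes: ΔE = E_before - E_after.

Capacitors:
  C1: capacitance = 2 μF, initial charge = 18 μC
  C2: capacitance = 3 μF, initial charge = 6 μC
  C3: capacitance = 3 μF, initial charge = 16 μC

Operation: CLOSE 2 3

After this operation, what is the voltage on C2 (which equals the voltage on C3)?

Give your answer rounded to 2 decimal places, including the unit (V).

Initial: C1(2μF, Q=18μC, V=9.00V), C2(3μF, Q=6μC, V=2.00V), C3(3μF, Q=16μC, V=5.33V)
Op 1: CLOSE 2-3: Q_total=22.00, C_total=6.00, V=3.67; Q2=11.00, Q3=11.00; dissipated=8.333

Answer: 3.67 V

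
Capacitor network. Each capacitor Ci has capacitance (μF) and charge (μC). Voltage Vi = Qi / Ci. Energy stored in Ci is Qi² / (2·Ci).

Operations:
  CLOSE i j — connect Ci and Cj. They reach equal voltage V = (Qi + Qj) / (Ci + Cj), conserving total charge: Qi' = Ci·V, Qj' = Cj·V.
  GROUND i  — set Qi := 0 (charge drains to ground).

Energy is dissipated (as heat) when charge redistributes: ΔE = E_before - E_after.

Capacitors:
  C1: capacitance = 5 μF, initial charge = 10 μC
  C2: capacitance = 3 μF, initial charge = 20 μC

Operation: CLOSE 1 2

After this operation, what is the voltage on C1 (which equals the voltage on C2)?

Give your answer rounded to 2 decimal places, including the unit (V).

Answer: 3.75 V

Derivation:
Initial: C1(5μF, Q=10μC, V=2.00V), C2(3μF, Q=20μC, V=6.67V)
Op 1: CLOSE 1-2: Q_total=30.00, C_total=8.00, V=3.75; Q1=18.75, Q2=11.25; dissipated=20.417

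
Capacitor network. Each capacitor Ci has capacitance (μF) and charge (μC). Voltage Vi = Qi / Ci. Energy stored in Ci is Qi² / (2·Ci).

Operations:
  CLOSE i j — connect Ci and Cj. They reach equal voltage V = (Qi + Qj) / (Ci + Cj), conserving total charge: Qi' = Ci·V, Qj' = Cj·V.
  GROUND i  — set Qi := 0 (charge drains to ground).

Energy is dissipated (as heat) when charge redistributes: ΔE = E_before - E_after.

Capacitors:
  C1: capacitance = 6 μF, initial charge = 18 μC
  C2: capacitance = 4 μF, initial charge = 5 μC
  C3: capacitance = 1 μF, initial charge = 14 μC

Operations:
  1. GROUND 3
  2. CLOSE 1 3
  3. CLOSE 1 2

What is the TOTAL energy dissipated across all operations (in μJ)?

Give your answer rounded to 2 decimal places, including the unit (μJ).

Initial: C1(6μF, Q=18μC, V=3.00V), C2(4μF, Q=5μC, V=1.25V), C3(1μF, Q=14μC, V=14.00V)
Op 1: GROUND 3: Q3=0; energy lost=98.000
Op 2: CLOSE 1-3: Q_total=18.00, C_total=7.00, V=2.57; Q1=15.43, Q3=2.57; dissipated=3.857
Op 3: CLOSE 1-2: Q_total=20.43, C_total=10.00, V=2.04; Q1=12.26, Q2=8.17; dissipated=2.095
Total dissipated: 103.953 μJ

Answer: 103.95 μJ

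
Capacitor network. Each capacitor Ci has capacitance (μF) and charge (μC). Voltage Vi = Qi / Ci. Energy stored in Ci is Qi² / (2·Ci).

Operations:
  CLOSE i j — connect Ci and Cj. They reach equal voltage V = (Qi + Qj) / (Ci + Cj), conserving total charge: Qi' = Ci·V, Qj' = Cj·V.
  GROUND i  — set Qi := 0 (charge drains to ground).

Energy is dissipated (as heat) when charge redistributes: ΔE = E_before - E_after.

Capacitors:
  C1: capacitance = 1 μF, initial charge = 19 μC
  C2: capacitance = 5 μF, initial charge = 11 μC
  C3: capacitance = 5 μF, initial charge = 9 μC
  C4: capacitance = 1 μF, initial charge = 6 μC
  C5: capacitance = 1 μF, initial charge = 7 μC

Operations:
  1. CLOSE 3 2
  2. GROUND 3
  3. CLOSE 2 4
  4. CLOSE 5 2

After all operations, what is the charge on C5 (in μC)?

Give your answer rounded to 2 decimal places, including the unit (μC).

Answer: 3.39 μC

Derivation:
Initial: C1(1μF, Q=19μC, V=19.00V), C2(5μF, Q=11μC, V=2.20V), C3(5μF, Q=9μC, V=1.80V), C4(1μF, Q=6μC, V=6.00V), C5(1μF, Q=7μC, V=7.00V)
Op 1: CLOSE 3-2: Q_total=20.00, C_total=10.00, V=2.00; Q3=10.00, Q2=10.00; dissipated=0.200
Op 2: GROUND 3: Q3=0; energy lost=10.000
Op 3: CLOSE 2-4: Q_total=16.00, C_total=6.00, V=2.67; Q2=13.33, Q4=2.67; dissipated=6.667
Op 4: CLOSE 5-2: Q_total=20.33, C_total=6.00, V=3.39; Q5=3.39, Q2=16.94; dissipated=7.824
Final charges: Q1=19.00, Q2=16.94, Q3=0.00, Q4=2.67, Q5=3.39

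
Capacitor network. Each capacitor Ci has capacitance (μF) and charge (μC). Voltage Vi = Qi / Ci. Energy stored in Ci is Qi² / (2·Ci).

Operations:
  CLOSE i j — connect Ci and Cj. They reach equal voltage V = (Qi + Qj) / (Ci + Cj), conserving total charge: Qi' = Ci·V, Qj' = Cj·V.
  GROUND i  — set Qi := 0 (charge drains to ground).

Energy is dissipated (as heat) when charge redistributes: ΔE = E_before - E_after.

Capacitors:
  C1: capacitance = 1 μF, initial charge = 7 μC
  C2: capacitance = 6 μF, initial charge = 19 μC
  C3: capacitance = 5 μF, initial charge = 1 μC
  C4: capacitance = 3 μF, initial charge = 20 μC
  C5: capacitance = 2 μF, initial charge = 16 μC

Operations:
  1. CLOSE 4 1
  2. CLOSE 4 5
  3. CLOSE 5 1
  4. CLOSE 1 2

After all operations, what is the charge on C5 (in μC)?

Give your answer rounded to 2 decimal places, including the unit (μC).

Initial: C1(1μF, Q=7μC, V=7.00V), C2(6μF, Q=19μC, V=3.17V), C3(5μF, Q=1μC, V=0.20V), C4(3μF, Q=20μC, V=6.67V), C5(2μF, Q=16μC, V=8.00V)
Op 1: CLOSE 4-1: Q_total=27.00, C_total=4.00, V=6.75; Q4=20.25, Q1=6.75; dissipated=0.042
Op 2: CLOSE 4-5: Q_total=36.25, C_total=5.00, V=7.25; Q4=21.75, Q5=14.50; dissipated=0.938
Op 3: CLOSE 5-1: Q_total=21.25, C_total=3.00, V=7.08; Q5=14.17, Q1=7.08; dissipated=0.083
Op 4: CLOSE 1-2: Q_total=26.08, C_total=7.00, V=3.73; Q1=3.73, Q2=22.36; dissipated=6.574
Final charges: Q1=3.73, Q2=22.36, Q3=1.00, Q4=21.75, Q5=14.17

Answer: 14.17 μC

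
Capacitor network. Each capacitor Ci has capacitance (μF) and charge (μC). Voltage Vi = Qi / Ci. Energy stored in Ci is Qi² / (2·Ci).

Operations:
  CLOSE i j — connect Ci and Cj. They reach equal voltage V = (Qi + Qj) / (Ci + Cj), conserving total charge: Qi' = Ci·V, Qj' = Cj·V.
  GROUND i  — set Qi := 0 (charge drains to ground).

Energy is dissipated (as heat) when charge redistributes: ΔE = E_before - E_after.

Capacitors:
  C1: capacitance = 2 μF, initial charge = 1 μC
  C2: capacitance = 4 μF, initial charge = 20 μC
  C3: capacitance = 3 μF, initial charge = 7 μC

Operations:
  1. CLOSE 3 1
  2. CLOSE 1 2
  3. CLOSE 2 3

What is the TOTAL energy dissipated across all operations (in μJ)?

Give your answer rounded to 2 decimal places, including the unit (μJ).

Answer: 14.13 μJ

Derivation:
Initial: C1(2μF, Q=1μC, V=0.50V), C2(4μF, Q=20μC, V=5.00V), C3(3μF, Q=7μC, V=2.33V)
Op 1: CLOSE 3-1: Q_total=8.00, C_total=5.00, V=1.60; Q3=4.80, Q1=3.20; dissipated=2.017
Op 2: CLOSE 1-2: Q_total=23.20, C_total=6.00, V=3.87; Q1=7.73, Q2=15.47; dissipated=7.707
Op 3: CLOSE 2-3: Q_total=20.27, C_total=7.00, V=2.90; Q2=11.58, Q3=8.69; dissipated=4.404
Total dissipated: 14.127 μJ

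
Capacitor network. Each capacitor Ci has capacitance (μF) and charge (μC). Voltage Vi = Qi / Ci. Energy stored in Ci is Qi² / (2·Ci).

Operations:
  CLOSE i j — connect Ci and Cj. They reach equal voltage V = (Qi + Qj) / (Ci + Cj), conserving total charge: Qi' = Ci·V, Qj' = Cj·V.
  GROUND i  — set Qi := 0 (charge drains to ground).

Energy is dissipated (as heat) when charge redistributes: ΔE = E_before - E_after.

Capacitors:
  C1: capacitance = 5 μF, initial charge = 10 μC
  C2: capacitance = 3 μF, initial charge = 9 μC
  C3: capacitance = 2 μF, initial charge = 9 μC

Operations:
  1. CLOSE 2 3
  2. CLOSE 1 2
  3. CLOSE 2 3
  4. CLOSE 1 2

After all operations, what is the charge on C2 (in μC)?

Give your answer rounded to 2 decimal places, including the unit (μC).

Initial: C1(5μF, Q=10μC, V=2.00V), C2(3μF, Q=9μC, V=3.00V), C3(2μF, Q=9μC, V=4.50V)
Op 1: CLOSE 2-3: Q_total=18.00, C_total=5.00, V=3.60; Q2=10.80, Q3=7.20; dissipated=1.350
Op 2: CLOSE 1-2: Q_total=20.80, C_total=8.00, V=2.60; Q1=13.00, Q2=7.80; dissipated=2.400
Op 3: CLOSE 2-3: Q_total=15.00, C_total=5.00, V=3.00; Q2=9.00, Q3=6.00; dissipated=0.600
Op 4: CLOSE 1-2: Q_total=22.00, C_total=8.00, V=2.75; Q1=13.75, Q2=8.25; dissipated=0.150
Final charges: Q1=13.75, Q2=8.25, Q3=6.00

Answer: 8.25 μC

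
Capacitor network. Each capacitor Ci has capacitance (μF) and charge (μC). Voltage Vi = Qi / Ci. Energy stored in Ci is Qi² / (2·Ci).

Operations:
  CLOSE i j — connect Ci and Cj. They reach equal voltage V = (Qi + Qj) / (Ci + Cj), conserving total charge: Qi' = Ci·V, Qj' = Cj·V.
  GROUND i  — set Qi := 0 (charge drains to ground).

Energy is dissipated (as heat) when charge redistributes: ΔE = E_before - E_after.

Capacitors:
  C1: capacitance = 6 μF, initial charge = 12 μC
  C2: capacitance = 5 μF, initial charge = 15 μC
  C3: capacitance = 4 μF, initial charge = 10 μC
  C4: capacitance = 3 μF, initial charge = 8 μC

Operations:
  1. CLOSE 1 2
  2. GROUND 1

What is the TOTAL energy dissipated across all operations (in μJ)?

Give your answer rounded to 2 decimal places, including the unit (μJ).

Initial: C1(6μF, Q=12μC, V=2.00V), C2(5μF, Q=15μC, V=3.00V), C3(4μF, Q=10μC, V=2.50V), C4(3μF, Q=8μC, V=2.67V)
Op 1: CLOSE 1-2: Q_total=27.00, C_total=11.00, V=2.45; Q1=14.73, Q2=12.27; dissipated=1.364
Op 2: GROUND 1: Q1=0; energy lost=18.074
Total dissipated: 19.438 μJ

Answer: 19.44 μJ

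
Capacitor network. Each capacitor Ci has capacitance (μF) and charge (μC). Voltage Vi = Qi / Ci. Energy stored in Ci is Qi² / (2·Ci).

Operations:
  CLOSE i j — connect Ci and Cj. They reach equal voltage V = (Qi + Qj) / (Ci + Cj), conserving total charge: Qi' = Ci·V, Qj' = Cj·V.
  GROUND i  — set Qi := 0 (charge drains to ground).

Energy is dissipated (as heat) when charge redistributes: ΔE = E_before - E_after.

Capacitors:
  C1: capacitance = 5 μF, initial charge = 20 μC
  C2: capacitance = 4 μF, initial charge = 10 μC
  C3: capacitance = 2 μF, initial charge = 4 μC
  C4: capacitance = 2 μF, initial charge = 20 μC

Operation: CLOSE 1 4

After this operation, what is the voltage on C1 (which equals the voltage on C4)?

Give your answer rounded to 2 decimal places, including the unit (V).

Initial: C1(5μF, Q=20μC, V=4.00V), C2(4μF, Q=10μC, V=2.50V), C3(2μF, Q=4μC, V=2.00V), C4(2μF, Q=20μC, V=10.00V)
Op 1: CLOSE 1-4: Q_total=40.00, C_total=7.00, V=5.71; Q1=28.57, Q4=11.43; dissipated=25.714

Answer: 5.71 V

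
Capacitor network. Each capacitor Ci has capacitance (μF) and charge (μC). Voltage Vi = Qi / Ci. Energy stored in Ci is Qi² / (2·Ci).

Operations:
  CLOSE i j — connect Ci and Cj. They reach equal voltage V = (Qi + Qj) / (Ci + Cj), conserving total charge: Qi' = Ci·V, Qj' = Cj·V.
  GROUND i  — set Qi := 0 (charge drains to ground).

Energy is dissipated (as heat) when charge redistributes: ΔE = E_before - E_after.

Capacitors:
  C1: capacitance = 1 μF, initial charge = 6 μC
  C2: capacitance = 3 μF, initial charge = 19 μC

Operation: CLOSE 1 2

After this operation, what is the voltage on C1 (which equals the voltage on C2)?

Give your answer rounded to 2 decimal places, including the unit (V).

Answer: 6.25 V

Derivation:
Initial: C1(1μF, Q=6μC, V=6.00V), C2(3μF, Q=19μC, V=6.33V)
Op 1: CLOSE 1-2: Q_total=25.00, C_total=4.00, V=6.25; Q1=6.25, Q2=18.75; dissipated=0.042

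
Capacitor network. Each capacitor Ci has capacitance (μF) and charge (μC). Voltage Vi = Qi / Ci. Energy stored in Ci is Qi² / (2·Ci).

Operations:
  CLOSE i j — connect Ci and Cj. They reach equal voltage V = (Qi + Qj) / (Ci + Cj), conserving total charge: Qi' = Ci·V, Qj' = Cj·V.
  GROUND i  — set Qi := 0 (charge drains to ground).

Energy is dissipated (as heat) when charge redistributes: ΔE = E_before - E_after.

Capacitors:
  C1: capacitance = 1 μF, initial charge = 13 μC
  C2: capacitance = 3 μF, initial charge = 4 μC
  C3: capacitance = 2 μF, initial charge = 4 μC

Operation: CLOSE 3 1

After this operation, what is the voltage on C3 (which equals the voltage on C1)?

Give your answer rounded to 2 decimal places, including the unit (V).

Initial: C1(1μF, Q=13μC, V=13.00V), C2(3μF, Q=4μC, V=1.33V), C3(2μF, Q=4μC, V=2.00V)
Op 1: CLOSE 3-1: Q_total=17.00, C_total=3.00, V=5.67; Q3=11.33, Q1=5.67; dissipated=40.333

Answer: 5.67 V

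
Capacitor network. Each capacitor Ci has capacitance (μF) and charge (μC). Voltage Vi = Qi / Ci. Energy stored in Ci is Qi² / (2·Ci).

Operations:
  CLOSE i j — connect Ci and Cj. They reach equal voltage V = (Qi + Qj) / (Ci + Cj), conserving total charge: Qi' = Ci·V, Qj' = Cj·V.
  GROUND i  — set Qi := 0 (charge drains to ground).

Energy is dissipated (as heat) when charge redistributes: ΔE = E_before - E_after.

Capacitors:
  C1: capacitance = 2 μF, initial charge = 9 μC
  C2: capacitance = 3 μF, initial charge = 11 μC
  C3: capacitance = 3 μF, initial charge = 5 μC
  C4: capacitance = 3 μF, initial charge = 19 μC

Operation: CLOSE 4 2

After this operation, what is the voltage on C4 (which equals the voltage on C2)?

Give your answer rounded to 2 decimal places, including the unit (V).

Answer: 5.00 V

Derivation:
Initial: C1(2μF, Q=9μC, V=4.50V), C2(3μF, Q=11μC, V=3.67V), C3(3μF, Q=5μC, V=1.67V), C4(3μF, Q=19μC, V=6.33V)
Op 1: CLOSE 4-2: Q_total=30.00, C_total=6.00, V=5.00; Q4=15.00, Q2=15.00; dissipated=5.333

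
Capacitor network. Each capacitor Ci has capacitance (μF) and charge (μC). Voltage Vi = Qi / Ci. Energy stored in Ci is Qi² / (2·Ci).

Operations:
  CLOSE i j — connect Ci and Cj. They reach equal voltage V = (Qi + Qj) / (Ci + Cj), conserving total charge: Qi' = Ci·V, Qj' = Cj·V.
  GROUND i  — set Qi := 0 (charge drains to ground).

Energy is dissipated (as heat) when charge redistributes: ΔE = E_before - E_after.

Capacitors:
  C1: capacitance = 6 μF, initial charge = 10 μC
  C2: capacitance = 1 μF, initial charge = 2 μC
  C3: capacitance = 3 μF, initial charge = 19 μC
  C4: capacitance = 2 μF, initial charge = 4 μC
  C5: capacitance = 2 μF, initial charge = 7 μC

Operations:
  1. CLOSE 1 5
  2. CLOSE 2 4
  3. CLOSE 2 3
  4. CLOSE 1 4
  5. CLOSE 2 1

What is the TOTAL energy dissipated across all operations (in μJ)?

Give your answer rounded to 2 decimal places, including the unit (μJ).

Initial: C1(6μF, Q=10μC, V=1.67V), C2(1μF, Q=2μC, V=2.00V), C3(3μF, Q=19μC, V=6.33V), C4(2μF, Q=4μC, V=2.00V), C5(2μF, Q=7μC, V=3.50V)
Op 1: CLOSE 1-5: Q_total=17.00, C_total=8.00, V=2.12; Q1=12.75, Q5=4.25; dissipated=2.521
Op 2: CLOSE 2-4: Q_total=6.00, C_total=3.00, V=2.00; Q2=2.00, Q4=4.00; dissipated=0.000
Op 3: CLOSE 2-3: Q_total=21.00, C_total=4.00, V=5.25; Q2=5.25, Q3=15.75; dissipated=7.042
Op 4: CLOSE 1-4: Q_total=16.75, C_total=8.00, V=2.09; Q1=12.56, Q4=4.19; dissipated=0.012
Op 5: CLOSE 2-1: Q_total=17.81, C_total=7.00, V=2.54; Q2=2.54, Q1=15.27; dissipated=4.269
Total dissipated: 13.844 μJ

Answer: 13.84 μJ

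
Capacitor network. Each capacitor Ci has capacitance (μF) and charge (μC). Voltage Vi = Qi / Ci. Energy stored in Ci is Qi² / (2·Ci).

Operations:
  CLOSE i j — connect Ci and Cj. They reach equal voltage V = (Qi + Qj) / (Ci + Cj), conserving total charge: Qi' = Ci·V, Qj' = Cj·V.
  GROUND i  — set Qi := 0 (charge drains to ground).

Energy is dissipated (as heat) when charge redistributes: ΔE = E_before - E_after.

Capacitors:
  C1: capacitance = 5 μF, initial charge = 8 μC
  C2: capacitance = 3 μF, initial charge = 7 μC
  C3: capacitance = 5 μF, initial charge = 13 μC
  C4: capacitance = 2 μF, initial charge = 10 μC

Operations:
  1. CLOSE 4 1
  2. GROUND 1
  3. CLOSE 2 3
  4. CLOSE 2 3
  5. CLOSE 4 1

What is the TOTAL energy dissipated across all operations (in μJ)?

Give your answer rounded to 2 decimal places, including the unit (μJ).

Answer: 29.58 μJ

Derivation:
Initial: C1(5μF, Q=8μC, V=1.60V), C2(3μF, Q=7μC, V=2.33V), C3(5μF, Q=13μC, V=2.60V), C4(2μF, Q=10μC, V=5.00V)
Op 1: CLOSE 4-1: Q_total=18.00, C_total=7.00, V=2.57; Q4=5.14, Q1=12.86; dissipated=8.257
Op 2: GROUND 1: Q1=0; energy lost=16.531
Op 3: CLOSE 2-3: Q_total=20.00, C_total=8.00, V=2.50; Q2=7.50, Q3=12.50; dissipated=0.067
Op 4: CLOSE 2-3: Q_total=20.00, C_total=8.00, V=2.50; Q2=7.50, Q3=12.50; dissipated=0.000
Op 5: CLOSE 4-1: Q_total=5.14, C_total=7.00, V=0.73; Q4=1.47, Q1=3.67; dissipated=4.723
Total dissipated: 29.577 μJ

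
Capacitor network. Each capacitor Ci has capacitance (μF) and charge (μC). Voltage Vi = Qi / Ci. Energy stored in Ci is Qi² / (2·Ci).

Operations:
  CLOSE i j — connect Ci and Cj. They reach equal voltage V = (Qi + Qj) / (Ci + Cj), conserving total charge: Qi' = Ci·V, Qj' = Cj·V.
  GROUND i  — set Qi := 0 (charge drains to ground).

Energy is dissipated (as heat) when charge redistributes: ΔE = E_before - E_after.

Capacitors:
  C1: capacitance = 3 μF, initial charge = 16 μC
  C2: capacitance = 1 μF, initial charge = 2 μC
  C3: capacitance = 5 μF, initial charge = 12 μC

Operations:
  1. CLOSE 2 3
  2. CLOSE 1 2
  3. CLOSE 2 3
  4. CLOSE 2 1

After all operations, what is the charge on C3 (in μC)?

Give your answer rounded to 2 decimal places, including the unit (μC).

Answer: 13.54 μC

Derivation:
Initial: C1(3μF, Q=16μC, V=5.33V), C2(1μF, Q=2μC, V=2.00V), C3(5μF, Q=12μC, V=2.40V)
Op 1: CLOSE 2-3: Q_total=14.00, C_total=6.00, V=2.33; Q2=2.33, Q3=11.67; dissipated=0.067
Op 2: CLOSE 1-2: Q_total=18.33, C_total=4.00, V=4.58; Q1=13.75, Q2=4.58; dissipated=3.375
Op 3: CLOSE 2-3: Q_total=16.25, C_total=6.00, V=2.71; Q2=2.71, Q3=13.54; dissipated=2.109
Op 4: CLOSE 2-1: Q_total=16.46, C_total=4.00, V=4.11; Q2=4.11, Q1=12.34; dissipated=1.318
Final charges: Q1=12.34, Q2=4.11, Q3=13.54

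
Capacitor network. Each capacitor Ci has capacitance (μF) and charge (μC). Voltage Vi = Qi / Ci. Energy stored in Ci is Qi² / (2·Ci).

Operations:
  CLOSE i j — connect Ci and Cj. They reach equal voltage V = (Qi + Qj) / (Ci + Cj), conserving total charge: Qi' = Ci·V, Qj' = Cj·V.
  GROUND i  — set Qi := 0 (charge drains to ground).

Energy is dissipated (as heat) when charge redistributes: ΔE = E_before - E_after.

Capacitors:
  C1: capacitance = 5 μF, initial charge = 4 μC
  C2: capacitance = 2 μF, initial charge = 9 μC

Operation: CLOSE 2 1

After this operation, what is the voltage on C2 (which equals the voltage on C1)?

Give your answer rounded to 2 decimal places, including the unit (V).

Initial: C1(5μF, Q=4μC, V=0.80V), C2(2μF, Q=9μC, V=4.50V)
Op 1: CLOSE 2-1: Q_total=13.00, C_total=7.00, V=1.86; Q2=3.71, Q1=9.29; dissipated=9.779

Answer: 1.86 V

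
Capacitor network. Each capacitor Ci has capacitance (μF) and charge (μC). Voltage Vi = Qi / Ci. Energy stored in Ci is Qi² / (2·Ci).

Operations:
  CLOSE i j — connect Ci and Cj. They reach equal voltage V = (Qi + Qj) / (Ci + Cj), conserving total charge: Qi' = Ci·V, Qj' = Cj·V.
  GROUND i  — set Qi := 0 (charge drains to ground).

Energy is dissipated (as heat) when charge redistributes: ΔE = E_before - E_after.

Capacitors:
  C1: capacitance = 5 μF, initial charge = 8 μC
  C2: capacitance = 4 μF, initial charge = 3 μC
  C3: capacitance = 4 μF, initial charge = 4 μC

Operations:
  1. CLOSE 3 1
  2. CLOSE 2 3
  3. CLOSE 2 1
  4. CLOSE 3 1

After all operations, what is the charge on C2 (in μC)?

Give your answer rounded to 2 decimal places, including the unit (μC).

Answer: 4.81 μC

Derivation:
Initial: C1(5μF, Q=8μC, V=1.60V), C2(4μF, Q=3μC, V=0.75V), C3(4μF, Q=4μC, V=1.00V)
Op 1: CLOSE 3-1: Q_total=12.00, C_total=9.00, V=1.33; Q3=5.33, Q1=6.67; dissipated=0.400
Op 2: CLOSE 2-3: Q_total=8.33, C_total=8.00, V=1.04; Q2=4.17, Q3=4.17; dissipated=0.340
Op 3: CLOSE 2-1: Q_total=10.83, C_total=9.00, V=1.20; Q2=4.81, Q1=6.02; dissipated=0.095
Op 4: CLOSE 3-1: Q_total=10.19, C_total=9.00, V=1.13; Q3=4.53, Q1=5.66; dissipated=0.029
Final charges: Q1=5.66, Q2=4.81, Q3=4.53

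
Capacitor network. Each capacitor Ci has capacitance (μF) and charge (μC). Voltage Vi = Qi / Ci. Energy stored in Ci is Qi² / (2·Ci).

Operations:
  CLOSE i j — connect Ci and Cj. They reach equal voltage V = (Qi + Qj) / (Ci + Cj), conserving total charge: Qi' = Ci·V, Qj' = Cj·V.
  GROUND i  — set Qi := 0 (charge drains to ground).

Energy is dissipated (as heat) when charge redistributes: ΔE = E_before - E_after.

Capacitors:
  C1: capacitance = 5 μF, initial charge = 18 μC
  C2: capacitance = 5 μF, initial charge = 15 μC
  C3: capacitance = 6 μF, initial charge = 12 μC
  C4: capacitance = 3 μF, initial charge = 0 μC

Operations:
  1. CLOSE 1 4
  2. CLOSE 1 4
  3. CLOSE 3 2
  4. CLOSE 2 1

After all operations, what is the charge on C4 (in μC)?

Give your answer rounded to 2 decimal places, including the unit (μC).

Initial: C1(5μF, Q=18μC, V=3.60V), C2(5μF, Q=15μC, V=3.00V), C3(6μF, Q=12μC, V=2.00V), C4(3μF, Q=0μC, V=0.00V)
Op 1: CLOSE 1-4: Q_total=18.00, C_total=8.00, V=2.25; Q1=11.25, Q4=6.75; dissipated=12.150
Op 2: CLOSE 1-4: Q_total=18.00, C_total=8.00, V=2.25; Q1=11.25, Q4=6.75; dissipated=0.000
Op 3: CLOSE 3-2: Q_total=27.00, C_total=11.00, V=2.45; Q3=14.73, Q2=12.27; dissipated=1.364
Op 4: CLOSE 2-1: Q_total=23.52, C_total=10.00, V=2.35; Q2=11.76, Q1=11.76; dissipated=0.052
Final charges: Q1=11.76, Q2=11.76, Q3=14.73, Q4=6.75

Answer: 6.75 μC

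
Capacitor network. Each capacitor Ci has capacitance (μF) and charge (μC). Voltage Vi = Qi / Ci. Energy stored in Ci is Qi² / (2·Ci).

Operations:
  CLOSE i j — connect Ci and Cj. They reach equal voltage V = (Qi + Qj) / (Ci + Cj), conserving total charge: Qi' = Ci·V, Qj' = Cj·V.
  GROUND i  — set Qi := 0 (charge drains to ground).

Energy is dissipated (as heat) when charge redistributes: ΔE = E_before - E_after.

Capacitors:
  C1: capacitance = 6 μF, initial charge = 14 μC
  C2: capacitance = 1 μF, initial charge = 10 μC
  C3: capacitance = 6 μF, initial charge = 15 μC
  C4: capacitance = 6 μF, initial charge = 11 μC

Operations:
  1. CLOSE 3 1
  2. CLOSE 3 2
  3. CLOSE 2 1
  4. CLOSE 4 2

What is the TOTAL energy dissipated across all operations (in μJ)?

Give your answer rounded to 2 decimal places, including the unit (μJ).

Answer: 25.42 μJ

Derivation:
Initial: C1(6μF, Q=14μC, V=2.33V), C2(1μF, Q=10μC, V=10.00V), C3(6μF, Q=15μC, V=2.50V), C4(6μF, Q=11μC, V=1.83V)
Op 1: CLOSE 3-1: Q_total=29.00, C_total=12.00, V=2.42; Q3=14.50, Q1=14.50; dissipated=0.042
Op 2: CLOSE 3-2: Q_total=24.50, C_total=7.00, V=3.50; Q3=21.00, Q2=3.50; dissipated=24.646
Op 3: CLOSE 2-1: Q_total=18.00, C_total=7.00, V=2.57; Q2=2.57, Q1=15.43; dissipated=0.503
Op 4: CLOSE 4-2: Q_total=13.57, C_total=7.00, V=1.94; Q4=11.63, Q2=1.94; dissipated=0.233
Total dissipated: 25.424 μJ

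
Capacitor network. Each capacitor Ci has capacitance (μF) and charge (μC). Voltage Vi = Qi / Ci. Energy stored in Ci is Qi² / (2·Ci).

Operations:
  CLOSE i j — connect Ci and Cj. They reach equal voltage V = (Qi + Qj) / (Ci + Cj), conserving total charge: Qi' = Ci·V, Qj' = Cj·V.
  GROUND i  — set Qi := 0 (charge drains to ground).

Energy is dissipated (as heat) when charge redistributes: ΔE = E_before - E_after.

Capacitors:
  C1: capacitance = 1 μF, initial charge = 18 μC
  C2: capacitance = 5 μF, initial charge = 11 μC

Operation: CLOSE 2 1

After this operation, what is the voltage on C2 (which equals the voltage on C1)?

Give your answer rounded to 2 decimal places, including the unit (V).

Answer: 4.83 V

Derivation:
Initial: C1(1μF, Q=18μC, V=18.00V), C2(5μF, Q=11μC, V=2.20V)
Op 1: CLOSE 2-1: Q_total=29.00, C_total=6.00, V=4.83; Q2=24.17, Q1=4.83; dissipated=104.017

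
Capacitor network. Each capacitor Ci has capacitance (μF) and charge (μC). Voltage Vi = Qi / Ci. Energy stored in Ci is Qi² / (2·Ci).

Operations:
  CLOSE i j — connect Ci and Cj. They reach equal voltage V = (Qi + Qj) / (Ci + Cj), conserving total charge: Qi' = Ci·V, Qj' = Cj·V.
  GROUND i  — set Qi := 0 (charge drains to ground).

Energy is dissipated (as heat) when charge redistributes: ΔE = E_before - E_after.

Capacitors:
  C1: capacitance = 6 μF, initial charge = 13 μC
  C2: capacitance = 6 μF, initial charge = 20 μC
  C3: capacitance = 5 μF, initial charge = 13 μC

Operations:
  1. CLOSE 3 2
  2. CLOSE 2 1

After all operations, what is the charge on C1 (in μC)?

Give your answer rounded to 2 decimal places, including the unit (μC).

Answer: 15.50 μC

Derivation:
Initial: C1(6μF, Q=13μC, V=2.17V), C2(6μF, Q=20μC, V=3.33V), C3(5μF, Q=13μC, V=2.60V)
Op 1: CLOSE 3-2: Q_total=33.00, C_total=11.00, V=3.00; Q3=15.00, Q2=18.00; dissipated=0.733
Op 2: CLOSE 2-1: Q_total=31.00, C_total=12.00, V=2.58; Q2=15.50, Q1=15.50; dissipated=1.042
Final charges: Q1=15.50, Q2=15.50, Q3=15.00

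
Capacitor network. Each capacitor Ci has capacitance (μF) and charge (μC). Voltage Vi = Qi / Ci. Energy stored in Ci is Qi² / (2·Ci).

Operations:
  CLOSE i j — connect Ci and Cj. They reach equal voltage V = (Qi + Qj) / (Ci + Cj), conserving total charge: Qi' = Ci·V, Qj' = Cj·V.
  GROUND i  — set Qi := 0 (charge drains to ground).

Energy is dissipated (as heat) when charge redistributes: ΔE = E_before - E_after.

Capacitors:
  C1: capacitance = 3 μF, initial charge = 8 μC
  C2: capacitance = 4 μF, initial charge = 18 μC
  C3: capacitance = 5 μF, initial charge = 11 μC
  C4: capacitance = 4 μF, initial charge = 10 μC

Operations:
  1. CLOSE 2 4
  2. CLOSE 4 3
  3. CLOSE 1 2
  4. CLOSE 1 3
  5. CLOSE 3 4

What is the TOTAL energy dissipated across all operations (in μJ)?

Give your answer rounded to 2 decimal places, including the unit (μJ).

Initial: C1(3μF, Q=8μC, V=2.67V), C2(4μF, Q=18μC, V=4.50V), C3(5μF, Q=11μC, V=2.20V), C4(4μF, Q=10μC, V=2.50V)
Op 1: CLOSE 2-4: Q_total=28.00, C_total=8.00, V=3.50; Q2=14.00, Q4=14.00; dissipated=4.000
Op 2: CLOSE 4-3: Q_total=25.00, C_total=9.00, V=2.78; Q4=11.11, Q3=13.89; dissipated=1.878
Op 3: CLOSE 1-2: Q_total=22.00, C_total=7.00, V=3.14; Q1=9.43, Q2=12.57; dissipated=0.595
Op 4: CLOSE 1-3: Q_total=23.32, C_total=8.00, V=2.91; Q1=8.74, Q3=14.57; dissipated=0.125
Op 5: CLOSE 3-4: Q_total=25.68, C_total=9.00, V=2.85; Q3=14.27, Q4=11.42; dissipated=0.021
Total dissipated: 6.619 μJ

Answer: 6.62 μJ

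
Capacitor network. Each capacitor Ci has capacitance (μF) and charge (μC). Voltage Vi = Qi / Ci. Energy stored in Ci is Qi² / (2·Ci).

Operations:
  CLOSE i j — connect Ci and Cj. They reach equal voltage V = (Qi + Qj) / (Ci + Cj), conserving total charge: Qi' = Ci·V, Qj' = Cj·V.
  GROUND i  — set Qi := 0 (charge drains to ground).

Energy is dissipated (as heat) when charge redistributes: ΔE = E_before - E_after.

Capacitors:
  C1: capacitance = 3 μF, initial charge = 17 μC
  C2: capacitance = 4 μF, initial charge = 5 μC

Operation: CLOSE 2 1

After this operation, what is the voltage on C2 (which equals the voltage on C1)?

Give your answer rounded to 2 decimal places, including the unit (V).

Answer: 3.14 V

Derivation:
Initial: C1(3μF, Q=17μC, V=5.67V), C2(4μF, Q=5μC, V=1.25V)
Op 1: CLOSE 2-1: Q_total=22.00, C_total=7.00, V=3.14; Q2=12.57, Q1=9.43; dissipated=16.720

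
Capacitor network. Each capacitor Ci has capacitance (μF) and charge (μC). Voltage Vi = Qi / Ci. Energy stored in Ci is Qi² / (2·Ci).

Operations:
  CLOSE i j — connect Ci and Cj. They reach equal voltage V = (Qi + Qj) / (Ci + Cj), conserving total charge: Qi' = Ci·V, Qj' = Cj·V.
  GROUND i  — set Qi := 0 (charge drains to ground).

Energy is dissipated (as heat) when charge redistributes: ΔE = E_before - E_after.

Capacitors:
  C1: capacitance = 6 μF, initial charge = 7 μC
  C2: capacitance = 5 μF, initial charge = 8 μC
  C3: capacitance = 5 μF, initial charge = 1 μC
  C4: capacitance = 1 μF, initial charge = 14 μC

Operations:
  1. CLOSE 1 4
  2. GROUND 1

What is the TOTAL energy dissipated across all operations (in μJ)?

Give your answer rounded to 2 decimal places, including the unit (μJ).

Initial: C1(6μF, Q=7μC, V=1.17V), C2(5μF, Q=8μC, V=1.60V), C3(5μF, Q=1μC, V=0.20V), C4(1μF, Q=14μC, V=14.00V)
Op 1: CLOSE 1-4: Q_total=21.00, C_total=7.00, V=3.00; Q1=18.00, Q4=3.00; dissipated=70.583
Op 2: GROUND 1: Q1=0; energy lost=27.000
Total dissipated: 97.583 μJ

Answer: 97.58 μJ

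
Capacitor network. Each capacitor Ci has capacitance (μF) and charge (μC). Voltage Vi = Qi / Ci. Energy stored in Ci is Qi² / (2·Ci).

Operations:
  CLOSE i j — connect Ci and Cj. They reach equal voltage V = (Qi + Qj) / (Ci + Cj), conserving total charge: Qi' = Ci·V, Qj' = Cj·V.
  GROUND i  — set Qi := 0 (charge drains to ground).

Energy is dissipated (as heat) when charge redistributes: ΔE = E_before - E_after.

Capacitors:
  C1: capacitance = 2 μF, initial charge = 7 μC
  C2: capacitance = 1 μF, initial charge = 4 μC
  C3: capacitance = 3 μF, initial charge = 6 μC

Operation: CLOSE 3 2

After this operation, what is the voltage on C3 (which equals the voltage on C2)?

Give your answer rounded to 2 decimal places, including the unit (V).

Initial: C1(2μF, Q=7μC, V=3.50V), C2(1μF, Q=4μC, V=4.00V), C3(3μF, Q=6μC, V=2.00V)
Op 1: CLOSE 3-2: Q_total=10.00, C_total=4.00, V=2.50; Q3=7.50, Q2=2.50; dissipated=1.500

Answer: 2.50 V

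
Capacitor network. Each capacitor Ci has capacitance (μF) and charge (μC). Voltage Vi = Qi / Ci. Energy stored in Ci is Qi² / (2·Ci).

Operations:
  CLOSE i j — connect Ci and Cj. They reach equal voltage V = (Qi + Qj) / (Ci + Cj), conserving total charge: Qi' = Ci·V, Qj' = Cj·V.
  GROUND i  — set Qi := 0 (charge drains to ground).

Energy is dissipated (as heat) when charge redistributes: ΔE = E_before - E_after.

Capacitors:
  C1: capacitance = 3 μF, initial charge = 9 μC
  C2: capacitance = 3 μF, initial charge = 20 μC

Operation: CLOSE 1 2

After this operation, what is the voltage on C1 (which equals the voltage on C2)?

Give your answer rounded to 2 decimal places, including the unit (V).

Initial: C1(3μF, Q=9μC, V=3.00V), C2(3μF, Q=20μC, V=6.67V)
Op 1: CLOSE 1-2: Q_total=29.00, C_total=6.00, V=4.83; Q1=14.50, Q2=14.50; dissipated=10.083

Answer: 4.83 V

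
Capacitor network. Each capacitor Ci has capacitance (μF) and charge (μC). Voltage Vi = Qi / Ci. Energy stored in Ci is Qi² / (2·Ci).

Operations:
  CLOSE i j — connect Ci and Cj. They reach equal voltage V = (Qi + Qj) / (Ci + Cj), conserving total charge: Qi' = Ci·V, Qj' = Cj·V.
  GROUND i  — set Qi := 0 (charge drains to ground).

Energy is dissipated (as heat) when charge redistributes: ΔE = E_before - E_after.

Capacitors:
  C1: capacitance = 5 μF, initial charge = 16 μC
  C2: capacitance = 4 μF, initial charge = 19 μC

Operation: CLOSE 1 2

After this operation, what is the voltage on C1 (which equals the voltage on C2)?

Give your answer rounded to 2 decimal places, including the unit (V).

Initial: C1(5μF, Q=16μC, V=3.20V), C2(4μF, Q=19μC, V=4.75V)
Op 1: CLOSE 1-2: Q_total=35.00, C_total=9.00, V=3.89; Q1=19.44, Q2=15.56; dissipated=2.669

Answer: 3.89 V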